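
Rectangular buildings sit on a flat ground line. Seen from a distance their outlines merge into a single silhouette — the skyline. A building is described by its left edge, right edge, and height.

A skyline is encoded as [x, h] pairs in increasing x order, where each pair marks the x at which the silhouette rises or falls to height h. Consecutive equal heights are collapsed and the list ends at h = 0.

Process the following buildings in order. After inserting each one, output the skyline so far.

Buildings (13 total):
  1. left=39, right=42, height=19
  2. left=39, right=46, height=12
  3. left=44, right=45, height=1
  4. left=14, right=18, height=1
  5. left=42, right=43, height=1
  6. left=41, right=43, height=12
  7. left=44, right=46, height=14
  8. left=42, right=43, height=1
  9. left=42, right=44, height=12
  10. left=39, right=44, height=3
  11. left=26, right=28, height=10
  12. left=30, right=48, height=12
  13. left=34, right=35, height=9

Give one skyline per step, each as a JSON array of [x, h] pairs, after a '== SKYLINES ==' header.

== SKYLINES ==
[[39,19],[42,0]]
[[39,19],[42,12],[46,0]]
[[39,19],[42,12],[46,0]]
[[14,1],[18,0],[39,19],[42,12],[46,0]]
[[14,1],[18,0],[39,19],[42,12],[46,0]]
[[14,1],[18,0],[39,19],[42,12],[46,0]]
[[14,1],[18,0],[39,19],[42,12],[44,14],[46,0]]
[[14,1],[18,0],[39,19],[42,12],[44,14],[46,0]]
[[14,1],[18,0],[39,19],[42,12],[44,14],[46,0]]
[[14,1],[18,0],[39,19],[42,12],[44,14],[46,0]]
[[14,1],[18,0],[26,10],[28,0],[39,19],[42,12],[44,14],[46,0]]
[[14,1],[18,0],[26,10],[28,0],[30,12],[39,19],[42,12],[44,14],[46,12],[48,0]]
[[14,1],[18,0],[26,10],[28,0],[30,12],[39,19],[42,12],[44,14],[46,12],[48,0]]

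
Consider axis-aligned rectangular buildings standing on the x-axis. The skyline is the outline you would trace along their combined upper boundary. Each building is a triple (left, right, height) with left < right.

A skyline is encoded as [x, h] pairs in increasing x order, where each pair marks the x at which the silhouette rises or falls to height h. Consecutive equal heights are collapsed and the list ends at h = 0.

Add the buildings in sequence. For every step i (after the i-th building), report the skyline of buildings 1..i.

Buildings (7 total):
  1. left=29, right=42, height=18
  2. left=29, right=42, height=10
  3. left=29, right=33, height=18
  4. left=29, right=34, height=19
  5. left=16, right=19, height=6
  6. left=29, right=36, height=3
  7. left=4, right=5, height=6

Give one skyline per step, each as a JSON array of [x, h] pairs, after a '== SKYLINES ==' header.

== SKYLINES ==
[[29,18],[42,0]]
[[29,18],[42,0]]
[[29,18],[42,0]]
[[29,19],[34,18],[42,0]]
[[16,6],[19,0],[29,19],[34,18],[42,0]]
[[16,6],[19,0],[29,19],[34,18],[42,0]]
[[4,6],[5,0],[16,6],[19,0],[29,19],[34,18],[42,0]]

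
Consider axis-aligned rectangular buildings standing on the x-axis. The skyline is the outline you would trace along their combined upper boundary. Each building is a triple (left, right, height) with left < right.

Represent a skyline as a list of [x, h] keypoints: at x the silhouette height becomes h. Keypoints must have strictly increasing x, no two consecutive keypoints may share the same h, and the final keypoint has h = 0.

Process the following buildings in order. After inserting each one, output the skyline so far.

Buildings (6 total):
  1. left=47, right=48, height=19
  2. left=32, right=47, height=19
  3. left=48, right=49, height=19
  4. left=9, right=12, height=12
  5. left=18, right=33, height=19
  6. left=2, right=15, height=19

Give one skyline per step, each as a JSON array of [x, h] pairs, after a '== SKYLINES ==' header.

== SKYLINES ==
[[47,19],[48,0]]
[[32,19],[48,0]]
[[32,19],[49,0]]
[[9,12],[12,0],[32,19],[49,0]]
[[9,12],[12,0],[18,19],[49,0]]
[[2,19],[15,0],[18,19],[49,0]]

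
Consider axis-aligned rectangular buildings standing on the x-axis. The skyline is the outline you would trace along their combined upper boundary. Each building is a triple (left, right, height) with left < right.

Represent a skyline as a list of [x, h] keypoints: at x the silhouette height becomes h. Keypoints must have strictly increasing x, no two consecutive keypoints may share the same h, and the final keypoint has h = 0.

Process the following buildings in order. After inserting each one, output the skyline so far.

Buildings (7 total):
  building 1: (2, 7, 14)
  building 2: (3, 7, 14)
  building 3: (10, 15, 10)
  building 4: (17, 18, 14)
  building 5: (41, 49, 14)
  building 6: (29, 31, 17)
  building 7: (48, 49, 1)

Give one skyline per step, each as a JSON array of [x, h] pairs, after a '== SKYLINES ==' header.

== SKYLINES ==
[[2,14],[7,0]]
[[2,14],[7,0]]
[[2,14],[7,0],[10,10],[15,0]]
[[2,14],[7,0],[10,10],[15,0],[17,14],[18,0]]
[[2,14],[7,0],[10,10],[15,0],[17,14],[18,0],[41,14],[49,0]]
[[2,14],[7,0],[10,10],[15,0],[17,14],[18,0],[29,17],[31,0],[41,14],[49,0]]
[[2,14],[7,0],[10,10],[15,0],[17,14],[18,0],[29,17],[31,0],[41,14],[49,0]]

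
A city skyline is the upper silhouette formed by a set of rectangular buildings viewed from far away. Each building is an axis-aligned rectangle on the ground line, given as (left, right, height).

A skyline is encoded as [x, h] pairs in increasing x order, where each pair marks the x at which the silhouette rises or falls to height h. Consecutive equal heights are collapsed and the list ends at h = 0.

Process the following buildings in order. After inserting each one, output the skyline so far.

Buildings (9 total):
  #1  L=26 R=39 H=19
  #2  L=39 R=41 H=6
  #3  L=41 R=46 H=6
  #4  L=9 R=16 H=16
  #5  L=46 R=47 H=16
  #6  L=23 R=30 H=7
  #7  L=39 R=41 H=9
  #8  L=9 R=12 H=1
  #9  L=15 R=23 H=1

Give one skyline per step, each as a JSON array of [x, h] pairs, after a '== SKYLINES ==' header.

== SKYLINES ==
[[26,19],[39,0]]
[[26,19],[39,6],[41,0]]
[[26,19],[39,6],[46,0]]
[[9,16],[16,0],[26,19],[39,6],[46,0]]
[[9,16],[16,0],[26,19],[39,6],[46,16],[47,0]]
[[9,16],[16,0],[23,7],[26,19],[39,6],[46,16],[47,0]]
[[9,16],[16,0],[23,7],[26,19],[39,9],[41,6],[46,16],[47,0]]
[[9,16],[16,0],[23,7],[26,19],[39,9],[41,6],[46,16],[47,0]]
[[9,16],[16,1],[23,7],[26,19],[39,9],[41,6],[46,16],[47,0]]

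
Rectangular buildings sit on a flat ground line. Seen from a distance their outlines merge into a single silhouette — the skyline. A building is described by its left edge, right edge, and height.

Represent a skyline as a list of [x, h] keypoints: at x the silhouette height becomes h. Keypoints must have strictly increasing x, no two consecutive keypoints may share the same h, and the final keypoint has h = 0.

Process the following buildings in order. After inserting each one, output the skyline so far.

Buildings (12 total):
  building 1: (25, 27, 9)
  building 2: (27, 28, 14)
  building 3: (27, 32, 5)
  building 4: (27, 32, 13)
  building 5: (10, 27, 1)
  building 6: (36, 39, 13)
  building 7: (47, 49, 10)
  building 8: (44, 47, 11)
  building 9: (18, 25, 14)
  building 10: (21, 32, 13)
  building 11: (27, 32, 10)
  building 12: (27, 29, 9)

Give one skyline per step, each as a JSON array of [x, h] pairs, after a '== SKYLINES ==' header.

== SKYLINES ==
[[25,9],[27,0]]
[[25,9],[27,14],[28,0]]
[[25,9],[27,14],[28,5],[32,0]]
[[25,9],[27,14],[28,13],[32,0]]
[[10,1],[25,9],[27,14],[28,13],[32,0]]
[[10,1],[25,9],[27,14],[28,13],[32,0],[36,13],[39,0]]
[[10,1],[25,9],[27,14],[28,13],[32,0],[36,13],[39,0],[47,10],[49,0]]
[[10,1],[25,9],[27,14],[28,13],[32,0],[36,13],[39,0],[44,11],[47,10],[49,0]]
[[10,1],[18,14],[25,9],[27,14],[28,13],[32,0],[36,13],[39,0],[44,11],[47,10],[49,0]]
[[10,1],[18,14],[25,13],[27,14],[28,13],[32,0],[36,13],[39,0],[44,11],[47,10],[49,0]]
[[10,1],[18,14],[25,13],[27,14],[28,13],[32,0],[36,13],[39,0],[44,11],[47,10],[49,0]]
[[10,1],[18,14],[25,13],[27,14],[28,13],[32,0],[36,13],[39,0],[44,11],[47,10],[49,0]]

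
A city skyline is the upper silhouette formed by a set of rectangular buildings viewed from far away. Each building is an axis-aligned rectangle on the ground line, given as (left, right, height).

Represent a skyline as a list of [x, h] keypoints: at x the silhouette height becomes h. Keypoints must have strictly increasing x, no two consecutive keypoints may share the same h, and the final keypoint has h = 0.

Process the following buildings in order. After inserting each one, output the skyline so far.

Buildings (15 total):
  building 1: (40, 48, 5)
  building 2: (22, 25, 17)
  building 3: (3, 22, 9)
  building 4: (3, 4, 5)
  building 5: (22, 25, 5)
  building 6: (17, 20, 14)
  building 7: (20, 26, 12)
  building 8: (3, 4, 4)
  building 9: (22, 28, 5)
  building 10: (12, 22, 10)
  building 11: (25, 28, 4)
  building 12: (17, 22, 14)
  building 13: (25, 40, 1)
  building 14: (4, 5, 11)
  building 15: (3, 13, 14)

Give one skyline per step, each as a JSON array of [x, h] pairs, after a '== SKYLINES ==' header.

== SKYLINES ==
[[40,5],[48,0]]
[[22,17],[25,0],[40,5],[48,0]]
[[3,9],[22,17],[25,0],[40,5],[48,0]]
[[3,9],[22,17],[25,0],[40,5],[48,0]]
[[3,9],[22,17],[25,0],[40,5],[48,0]]
[[3,9],[17,14],[20,9],[22,17],[25,0],[40,5],[48,0]]
[[3,9],[17,14],[20,12],[22,17],[25,12],[26,0],[40,5],[48,0]]
[[3,9],[17,14],[20,12],[22,17],[25,12],[26,0],[40,5],[48,0]]
[[3,9],[17,14],[20,12],[22,17],[25,12],[26,5],[28,0],[40,5],[48,0]]
[[3,9],[12,10],[17,14],[20,12],[22,17],[25,12],[26,5],[28,0],[40,5],[48,0]]
[[3,9],[12,10],[17,14],[20,12],[22,17],[25,12],[26,5],[28,0],[40,5],[48,0]]
[[3,9],[12,10],[17,14],[22,17],[25,12],[26,5],[28,0],[40,5],[48,0]]
[[3,9],[12,10],[17,14],[22,17],[25,12],[26,5],[28,1],[40,5],[48,0]]
[[3,9],[4,11],[5,9],[12,10],[17,14],[22,17],[25,12],[26,5],[28,1],[40,5],[48,0]]
[[3,14],[13,10],[17,14],[22,17],[25,12],[26,5],[28,1],[40,5],[48,0]]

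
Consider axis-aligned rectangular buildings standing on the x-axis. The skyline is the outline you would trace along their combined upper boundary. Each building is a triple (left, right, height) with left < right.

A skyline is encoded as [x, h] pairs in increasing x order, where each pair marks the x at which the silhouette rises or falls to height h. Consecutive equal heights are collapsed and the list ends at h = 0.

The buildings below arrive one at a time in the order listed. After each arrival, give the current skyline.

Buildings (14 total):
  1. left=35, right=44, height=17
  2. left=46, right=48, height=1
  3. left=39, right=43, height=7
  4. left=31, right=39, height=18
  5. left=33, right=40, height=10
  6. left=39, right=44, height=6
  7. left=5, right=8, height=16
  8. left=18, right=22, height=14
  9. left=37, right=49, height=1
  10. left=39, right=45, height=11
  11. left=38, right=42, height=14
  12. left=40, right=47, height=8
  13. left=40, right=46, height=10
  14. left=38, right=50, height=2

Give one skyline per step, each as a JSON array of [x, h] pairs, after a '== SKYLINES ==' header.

== SKYLINES ==
[[35,17],[44,0]]
[[35,17],[44,0],[46,1],[48,0]]
[[35,17],[44,0],[46,1],[48,0]]
[[31,18],[39,17],[44,0],[46,1],[48,0]]
[[31,18],[39,17],[44,0],[46,1],[48,0]]
[[31,18],[39,17],[44,0],[46,1],[48,0]]
[[5,16],[8,0],[31,18],[39,17],[44,0],[46,1],[48,0]]
[[5,16],[8,0],[18,14],[22,0],[31,18],[39,17],[44,0],[46,1],[48,0]]
[[5,16],[8,0],[18,14],[22,0],[31,18],[39,17],[44,1],[49,0]]
[[5,16],[8,0],[18,14],[22,0],[31,18],[39,17],[44,11],[45,1],[49,0]]
[[5,16],[8,0],[18,14],[22,0],[31,18],[39,17],[44,11],[45,1],[49,0]]
[[5,16],[8,0],[18,14],[22,0],[31,18],[39,17],[44,11],[45,8],[47,1],[49,0]]
[[5,16],[8,0],[18,14],[22,0],[31,18],[39,17],[44,11],[45,10],[46,8],[47,1],[49,0]]
[[5,16],[8,0],[18,14],[22,0],[31,18],[39,17],[44,11],[45,10],[46,8],[47,2],[50,0]]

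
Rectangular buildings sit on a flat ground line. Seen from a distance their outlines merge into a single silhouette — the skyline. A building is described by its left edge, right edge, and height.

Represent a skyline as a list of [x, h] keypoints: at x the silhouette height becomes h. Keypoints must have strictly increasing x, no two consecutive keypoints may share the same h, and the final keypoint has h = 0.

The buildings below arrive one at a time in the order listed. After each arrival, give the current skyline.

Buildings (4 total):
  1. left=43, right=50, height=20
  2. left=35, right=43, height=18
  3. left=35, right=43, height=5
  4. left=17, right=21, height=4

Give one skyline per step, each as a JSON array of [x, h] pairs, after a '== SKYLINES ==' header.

== SKYLINES ==
[[43,20],[50,0]]
[[35,18],[43,20],[50,0]]
[[35,18],[43,20],[50,0]]
[[17,4],[21,0],[35,18],[43,20],[50,0]]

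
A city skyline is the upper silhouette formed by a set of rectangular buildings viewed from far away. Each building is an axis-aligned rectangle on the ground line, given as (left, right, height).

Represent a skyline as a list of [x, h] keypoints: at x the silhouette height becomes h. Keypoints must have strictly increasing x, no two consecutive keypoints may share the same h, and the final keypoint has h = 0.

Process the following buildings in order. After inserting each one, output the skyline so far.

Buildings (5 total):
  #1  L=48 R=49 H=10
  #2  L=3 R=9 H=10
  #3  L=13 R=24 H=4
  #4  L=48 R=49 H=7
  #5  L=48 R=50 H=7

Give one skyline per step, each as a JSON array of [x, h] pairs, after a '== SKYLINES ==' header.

== SKYLINES ==
[[48,10],[49,0]]
[[3,10],[9,0],[48,10],[49,0]]
[[3,10],[9,0],[13,4],[24,0],[48,10],[49,0]]
[[3,10],[9,0],[13,4],[24,0],[48,10],[49,0]]
[[3,10],[9,0],[13,4],[24,0],[48,10],[49,7],[50,0]]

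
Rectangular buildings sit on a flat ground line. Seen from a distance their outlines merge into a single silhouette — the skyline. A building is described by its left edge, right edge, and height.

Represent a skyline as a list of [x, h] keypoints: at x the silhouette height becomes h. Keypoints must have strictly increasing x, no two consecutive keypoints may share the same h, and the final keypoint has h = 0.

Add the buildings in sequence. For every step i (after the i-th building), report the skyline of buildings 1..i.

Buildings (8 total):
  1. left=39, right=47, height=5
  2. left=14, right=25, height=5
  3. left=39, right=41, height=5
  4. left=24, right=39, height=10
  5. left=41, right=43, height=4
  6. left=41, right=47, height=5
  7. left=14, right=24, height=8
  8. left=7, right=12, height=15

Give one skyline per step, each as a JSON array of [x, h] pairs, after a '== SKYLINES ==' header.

== SKYLINES ==
[[39,5],[47,0]]
[[14,5],[25,0],[39,5],[47,0]]
[[14,5],[25,0],[39,5],[47,0]]
[[14,5],[24,10],[39,5],[47,0]]
[[14,5],[24,10],[39,5],[47,0]]
[[14,5],[24,10],[39,5],[47,0]]
[[14,8],[24,10],[39,5],[47,0]]
[[7,15],[12,0],[14,8],[24,10],[39,5],[47,0]]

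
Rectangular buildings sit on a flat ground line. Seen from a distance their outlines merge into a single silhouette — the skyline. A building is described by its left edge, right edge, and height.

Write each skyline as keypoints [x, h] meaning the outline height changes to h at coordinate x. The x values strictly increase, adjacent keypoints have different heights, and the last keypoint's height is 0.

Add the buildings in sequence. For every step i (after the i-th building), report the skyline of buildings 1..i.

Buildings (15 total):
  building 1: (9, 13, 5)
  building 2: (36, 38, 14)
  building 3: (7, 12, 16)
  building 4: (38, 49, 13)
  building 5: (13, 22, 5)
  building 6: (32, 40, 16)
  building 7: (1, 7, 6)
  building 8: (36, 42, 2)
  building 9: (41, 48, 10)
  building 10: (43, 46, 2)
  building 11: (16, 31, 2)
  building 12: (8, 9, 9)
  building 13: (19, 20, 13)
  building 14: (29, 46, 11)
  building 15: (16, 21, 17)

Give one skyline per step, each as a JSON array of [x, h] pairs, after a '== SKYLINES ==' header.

== SKYLINES ==
[[9,5],[13,0]]
[[9,5],[13,0],[36,14],[38,0]]
[[7,16],[12,5],[13,0],[36,14],[38,0]]
[[7,16],[12,5],[13,0],[36,14],[38,13],[49,0]]
[[7,16],[12,5],[22,0],[36,14],[38,13],[49,0]]
[[7,16],[12,5],[22,0],[32,16],[40,13],[49,0]]
[[1,6],[7,16],[12,5],[22,0],[32,16],[40,13],[49,0]]
[[1,6],[7,16],[12,5],[22,0],[32,16],[40,13],[49,0]]
[[1,6],[7,16],[12,5],[22,0],[32,16],[40,13],[49,0]]
[[1,6],[7,16],[12,5],[22,0],[32,16],[40,13],[49,0]]
[[1,6],[7,16],[12,5],[22,2],[31,0],[32,16],[40,13],[49,0]]
[[1,6],[7,16],[12,5],[22,2],[31,0],[32,16],[40,13],[49,0]]
[[1,6],[7,16],[12,5],[19,13],[20,5],[22,2],[31,0],[32,16],[40,13],[49,0]]
[[1,6],[7,16],[12,5],[19,13],[20,5],[22,2],[29,11],[32,16],[40,13],[49,0]]
[[1,6],[7,16],[12,5],[16,17],[21,5],[22,2],[29,11],[32,16],[40,13],[49,0]]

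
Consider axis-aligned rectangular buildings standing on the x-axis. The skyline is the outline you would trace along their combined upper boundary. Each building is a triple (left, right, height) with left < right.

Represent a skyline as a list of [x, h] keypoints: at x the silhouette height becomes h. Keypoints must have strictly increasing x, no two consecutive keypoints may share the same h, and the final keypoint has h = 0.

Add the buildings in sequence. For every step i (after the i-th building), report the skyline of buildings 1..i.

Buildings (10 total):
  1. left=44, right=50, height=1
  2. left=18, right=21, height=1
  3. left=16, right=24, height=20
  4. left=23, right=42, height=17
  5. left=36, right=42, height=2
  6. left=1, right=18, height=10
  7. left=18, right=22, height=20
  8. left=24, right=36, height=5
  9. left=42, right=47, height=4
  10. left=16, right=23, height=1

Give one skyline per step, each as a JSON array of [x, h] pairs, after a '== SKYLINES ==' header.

== SKYLINES ==
[[44,1],[50,0]]
[[18,1],[21,0],[44,1],[50,0]]
[[16,20],[24,0],[44,1],[50,0]]
[[16,20],[24,17],[42,0],[44,1],[50,0]]
[[16,20],[24,17],[42,0],[44,1],[50,0]]
[[1,10],[16,20],[24,17],[42,0],[44,1],[50,0]]
[[1,10],[16,20],[24,17],[42,0],[44,1],[50,0]]
[[1,10],[16,20],[24,17],[42,0],[44,1],[50,0]]
[[1,10],[16,20],[24,17],[42,4],[47,1],[50,0]]
[[1,10],[16,20],[24,17],[42,4],[47,1],[50,0]]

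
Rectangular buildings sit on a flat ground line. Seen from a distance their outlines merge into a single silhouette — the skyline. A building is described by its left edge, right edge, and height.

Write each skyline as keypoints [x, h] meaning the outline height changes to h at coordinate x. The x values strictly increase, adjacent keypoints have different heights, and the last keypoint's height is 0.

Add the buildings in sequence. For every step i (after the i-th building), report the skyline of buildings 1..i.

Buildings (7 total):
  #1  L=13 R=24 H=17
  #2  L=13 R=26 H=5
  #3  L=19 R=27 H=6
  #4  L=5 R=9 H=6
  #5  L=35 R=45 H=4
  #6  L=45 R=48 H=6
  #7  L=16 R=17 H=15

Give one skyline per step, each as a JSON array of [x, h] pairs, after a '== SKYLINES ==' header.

== SKYLINES ==
[[13,17],[24,0]]
[[13,17],[24,5],[26,0]]
[[13,17],[24,6],[27,0]]
[[5,6],[9,0],[13,17],[24,6],[27,0]]
[[5,6],[9,0],[13,17],[24,6],[27,0],[35,4],[45,0]]
[[5,6],[9,0],[13,17],[24,6],[27,0],[35,4],[45,6],[48,0]]
[[5,6],[9,0],[13,17],[24,6],[27,0],[35,4],[45,6],[48,0]]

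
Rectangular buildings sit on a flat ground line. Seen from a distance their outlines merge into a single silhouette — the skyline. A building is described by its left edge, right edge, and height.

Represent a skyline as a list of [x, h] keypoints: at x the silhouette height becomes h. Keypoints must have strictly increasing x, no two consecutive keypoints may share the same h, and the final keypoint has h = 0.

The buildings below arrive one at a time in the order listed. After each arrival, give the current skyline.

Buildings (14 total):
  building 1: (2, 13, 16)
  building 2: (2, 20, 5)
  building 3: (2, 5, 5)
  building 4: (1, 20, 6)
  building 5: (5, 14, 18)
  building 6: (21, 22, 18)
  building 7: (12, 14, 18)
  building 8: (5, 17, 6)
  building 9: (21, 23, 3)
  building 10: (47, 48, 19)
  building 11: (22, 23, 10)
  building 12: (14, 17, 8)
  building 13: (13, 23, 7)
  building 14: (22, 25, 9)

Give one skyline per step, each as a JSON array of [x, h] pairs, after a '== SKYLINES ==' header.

== SKYLINES ==
[[2,16],[13,0]]
[[2,16],[13,5],[20,0]]
[[2,16],[13,5],[20,0]]
[[1,6],[2,16],[13,6],[20,0]]
[[1,6],[2,16],[5,18],[14,6],[20,0]]
[[1,6],[2,16],[5,18],[14,6],[20,0],[21,18],[22,0]]
[[1,6],[2,16],[5,18],[14,6],[20,0],[21,18],[22,0]]
[[1,6],[2,16],[5,18],[14,6],[20,0],[21,18],[22,0]]
[[1,6],[2,16],[5,18],[14,6],[20,0],[21,18],[22,3],[23,0]]
[[1,6],[2,16],[5,18],[14,6],[20,0],[21,18],[22,3],[23,0],[47,19],[48,0]]
[[1,6],[2,16],[5,18],[14,6],[20,0],[21,18],[22,10],[23,0],[47,19],[48,0]]
[[1,6],[2,16],[5,18],[14,8],[17,6],[20,0],[21,18],[22,10],[23,0],[47,19],[48,0]]
[[1,6],[2,16],[5,18],[14,8],[17,7],[21,18],[22,10],[23,0],[47,19],[48,0]]
[[1,6],[2,16],[5,18],[14,8],[17,7],[21,18],[22,10],[23,9],[25,0],[47,19],[48,0]]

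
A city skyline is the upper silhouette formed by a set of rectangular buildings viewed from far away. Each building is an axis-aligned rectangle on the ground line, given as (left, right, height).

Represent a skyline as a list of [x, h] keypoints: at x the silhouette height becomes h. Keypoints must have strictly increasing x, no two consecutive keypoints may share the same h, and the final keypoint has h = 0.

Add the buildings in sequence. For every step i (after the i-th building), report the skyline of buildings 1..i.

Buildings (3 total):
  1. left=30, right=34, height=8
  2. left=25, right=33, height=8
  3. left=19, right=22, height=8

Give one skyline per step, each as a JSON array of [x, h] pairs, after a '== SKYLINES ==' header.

== SKYLINES ==
[[30,8],[34,0]]
[[25,8],[34,0]]
[[19,8],[22,0],[25,8],[34,0]]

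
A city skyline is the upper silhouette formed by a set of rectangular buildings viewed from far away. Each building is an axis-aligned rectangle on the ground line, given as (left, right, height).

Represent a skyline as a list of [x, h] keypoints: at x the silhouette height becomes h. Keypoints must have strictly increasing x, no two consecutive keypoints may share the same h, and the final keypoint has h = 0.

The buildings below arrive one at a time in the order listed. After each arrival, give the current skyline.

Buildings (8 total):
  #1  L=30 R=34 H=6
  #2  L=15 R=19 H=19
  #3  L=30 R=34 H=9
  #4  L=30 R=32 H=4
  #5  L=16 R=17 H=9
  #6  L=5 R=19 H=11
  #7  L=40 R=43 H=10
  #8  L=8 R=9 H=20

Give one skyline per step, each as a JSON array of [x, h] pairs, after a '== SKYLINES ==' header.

== SKYLINES ==
[[30,6],[34,0]]
[[15,19],[19,0],[30,6],[34,0]]
[[15,19],[19,0],[30,9],[34,0]]
[[15,19],[19,0],[30,9],[34,0]]
[[15,19],[19,0],[30,9],[34,0]]
[[5,11],[15,19],[19,0],[30,9],[34,0]]
[[5,11],[15,19],[19,0],[30,9],[34,0],[40,10],[43,0]]
[[5,11],[8,20],[9,11],[15,19],[19,0],[30,9],[34,0],[40,10],[43,0]]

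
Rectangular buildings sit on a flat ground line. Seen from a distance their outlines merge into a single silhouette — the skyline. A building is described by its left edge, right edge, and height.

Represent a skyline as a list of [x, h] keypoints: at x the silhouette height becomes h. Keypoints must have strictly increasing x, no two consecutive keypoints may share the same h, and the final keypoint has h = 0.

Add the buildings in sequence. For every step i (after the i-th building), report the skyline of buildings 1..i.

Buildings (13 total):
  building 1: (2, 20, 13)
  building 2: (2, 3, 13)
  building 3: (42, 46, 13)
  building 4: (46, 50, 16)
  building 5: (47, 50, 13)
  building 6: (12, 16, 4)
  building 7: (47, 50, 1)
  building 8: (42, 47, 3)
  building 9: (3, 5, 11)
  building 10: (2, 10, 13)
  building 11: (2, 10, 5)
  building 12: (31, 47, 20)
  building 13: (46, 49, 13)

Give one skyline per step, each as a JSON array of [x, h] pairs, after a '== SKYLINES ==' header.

== SKYLINES ==
[[2,13],[20,0]]
[[2,13],[20,0]]
[[2,13],[20,0],[42,13],[46,0]]
[[2,13],[20,0],[42,13],[46,16],[50,0]]
[[2,13],[20,0],[42,13],[46,16],[50,0]]
[[2,13],[20,0],[42,13],[46,16],[50,0]]
[[2,13],[20,0],[42,13],[46,16],[50,0]]
[[2,13],[20,0],[42,13],[46,16],[50,0]]
[[2,13],[20,0],[42,13],[46,16],[50,0]]
[[2,13],[20,0],[42,13],[46,16],[50,0]]
[[2,13],[20,0],[42,13],[46,16],[50,0]]
[[2,13],[20,0],[31,20],[47,16],[50,0]]
[[2,13],[20,0],[31,20],[47,16],[50,0]]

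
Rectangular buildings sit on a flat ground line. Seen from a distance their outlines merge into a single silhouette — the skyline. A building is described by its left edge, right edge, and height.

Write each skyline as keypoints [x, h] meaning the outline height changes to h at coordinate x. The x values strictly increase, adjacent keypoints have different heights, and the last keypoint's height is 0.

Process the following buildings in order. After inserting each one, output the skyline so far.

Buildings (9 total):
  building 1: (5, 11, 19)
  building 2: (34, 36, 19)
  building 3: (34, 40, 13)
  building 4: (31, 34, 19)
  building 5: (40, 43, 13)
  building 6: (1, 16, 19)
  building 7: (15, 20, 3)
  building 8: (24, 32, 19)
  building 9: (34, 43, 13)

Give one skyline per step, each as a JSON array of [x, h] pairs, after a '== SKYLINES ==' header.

== SKYLINES ==
[[5,19],[11,0]]
[[5,19],[11,0],[34,19],[36,0]]
[[5,19],[11,0],[34,19],[36,13],[40,0]]
[[5,19],[11,0],[31,19],[36,13],[40,0]]
[[5,19],[11,0],[31,19],[36,13],[43,0]]
[[1,19],[16,0],[31,19],[36,13],[43,0]]
[[1,19],[16,3],[20,0],[31,19],[36,13],[43,0]]
[[1,19],[16,3],[20,0],[24,19],[36,13],[43,0]]
[[1,19],[16,3],[20,0],[24,19],[36,13],[43,0]]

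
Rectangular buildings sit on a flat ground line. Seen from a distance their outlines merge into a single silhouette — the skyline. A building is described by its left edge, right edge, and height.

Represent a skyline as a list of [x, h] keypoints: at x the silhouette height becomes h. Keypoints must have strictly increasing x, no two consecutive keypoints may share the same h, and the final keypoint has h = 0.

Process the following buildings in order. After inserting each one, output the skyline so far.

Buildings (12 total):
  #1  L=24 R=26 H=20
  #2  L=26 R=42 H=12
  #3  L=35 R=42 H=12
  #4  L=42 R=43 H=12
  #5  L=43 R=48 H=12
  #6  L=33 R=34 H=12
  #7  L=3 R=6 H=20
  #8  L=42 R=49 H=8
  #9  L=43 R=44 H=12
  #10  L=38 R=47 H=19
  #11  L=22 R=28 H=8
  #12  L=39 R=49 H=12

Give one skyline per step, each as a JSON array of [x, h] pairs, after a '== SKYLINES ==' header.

== SKYLINES ==
[[24,20],[26,0]]
[[24,20],[26,12],[42,0]]
[[24,20],[26,12],[42,0]]
[[24,20],[26,12],[43,0]]
[[24,20],[26,12],[48,0]]
[[24,20],[26,12],[48,0]]
[[3,20],[6,0],[24,20],[26,12],[48,0]]
[[3,20],[6,0],[24,20],[26,12],[48,8],[49,0]]
[[3,20],[6,0],[24,20],[26,12],[48,8],[49,0]]
[[3,20],[6,0],[24,20],[26,12],[38,19],[47,12],[48,8],[49,0]]
[[3,20],[6,0],[22,8],[24,20],[26,12],[38,19],[47,12],[48,8],[49,0]]
[[3,20],[6,0],[22,8],[24,20],[26,12],[38,19],[47,12],[49,0]]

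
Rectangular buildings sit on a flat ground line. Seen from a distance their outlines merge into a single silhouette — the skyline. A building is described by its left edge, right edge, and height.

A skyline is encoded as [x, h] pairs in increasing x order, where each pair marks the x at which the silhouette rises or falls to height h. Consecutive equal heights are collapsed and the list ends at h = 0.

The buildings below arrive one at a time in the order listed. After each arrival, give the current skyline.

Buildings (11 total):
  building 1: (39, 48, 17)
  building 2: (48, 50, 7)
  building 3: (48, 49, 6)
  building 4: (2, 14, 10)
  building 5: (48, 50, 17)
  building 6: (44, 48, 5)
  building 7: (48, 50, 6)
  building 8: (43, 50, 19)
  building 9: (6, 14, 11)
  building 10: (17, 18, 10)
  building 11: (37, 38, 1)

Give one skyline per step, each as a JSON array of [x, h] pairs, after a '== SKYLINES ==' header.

== SKYLINES ==
[[39,17],[48,0]]
[[39,17],[48,7],[50,0]]
[[39,17],[48,7],[50,0]]
[[2,10],[14,0],[39,17],[48,7],[50,0]]
[[2,10],[14,0],[39,17],[50,0]]
[[2,10],[14,0],[39,17],[50,0]]
[[2,10],[14,0],[39,17],[50,0]]
[[2,10],[14,0],[39,17],[43,19],[50,0]]
[[2,10],[6,11],[14,0],[39,17],[43,19],[50,0]]
[[2,10],[6,11],[14,0],[17,10],[18,0],[39,17],[43,19],[50,0]]
[[2,10],[6,11],[14,0],[17,10],[18,0],[37,1],[38,0],[39,17],[43,19],[50,0]]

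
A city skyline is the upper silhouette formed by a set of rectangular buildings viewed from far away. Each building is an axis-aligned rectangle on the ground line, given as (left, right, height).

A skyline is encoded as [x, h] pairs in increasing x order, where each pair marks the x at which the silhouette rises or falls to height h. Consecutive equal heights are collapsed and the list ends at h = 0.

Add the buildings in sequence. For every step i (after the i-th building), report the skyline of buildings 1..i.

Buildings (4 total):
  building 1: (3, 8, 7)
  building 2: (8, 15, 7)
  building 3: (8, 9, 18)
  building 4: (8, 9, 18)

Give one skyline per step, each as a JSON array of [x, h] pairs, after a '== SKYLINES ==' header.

== SKYLINES ==
[[3,7],[8,0]]
[[3,7],[15,0]]
[[3,7],[8,18],[9,7],[15,0]]
[[3,7],[8,18],[9,7],[15,0]]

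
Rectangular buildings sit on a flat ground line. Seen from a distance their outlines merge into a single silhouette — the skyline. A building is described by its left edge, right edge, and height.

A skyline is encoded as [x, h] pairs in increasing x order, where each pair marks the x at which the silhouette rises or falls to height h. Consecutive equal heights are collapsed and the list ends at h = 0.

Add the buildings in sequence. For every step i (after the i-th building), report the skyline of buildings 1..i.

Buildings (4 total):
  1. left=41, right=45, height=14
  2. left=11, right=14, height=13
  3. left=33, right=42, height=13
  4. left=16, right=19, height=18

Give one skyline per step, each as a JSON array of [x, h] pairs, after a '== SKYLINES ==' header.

== SKYLINES ==
[[41,14],[45,0]]
[[11,13],[14,0],[41,14],[45,0]]
[[11,13],[14,0],[33,13],[41,14],[45,0]]
[[11,13],[14,0],[16,18],[19,0],[33,13],[41,14],[45,0]]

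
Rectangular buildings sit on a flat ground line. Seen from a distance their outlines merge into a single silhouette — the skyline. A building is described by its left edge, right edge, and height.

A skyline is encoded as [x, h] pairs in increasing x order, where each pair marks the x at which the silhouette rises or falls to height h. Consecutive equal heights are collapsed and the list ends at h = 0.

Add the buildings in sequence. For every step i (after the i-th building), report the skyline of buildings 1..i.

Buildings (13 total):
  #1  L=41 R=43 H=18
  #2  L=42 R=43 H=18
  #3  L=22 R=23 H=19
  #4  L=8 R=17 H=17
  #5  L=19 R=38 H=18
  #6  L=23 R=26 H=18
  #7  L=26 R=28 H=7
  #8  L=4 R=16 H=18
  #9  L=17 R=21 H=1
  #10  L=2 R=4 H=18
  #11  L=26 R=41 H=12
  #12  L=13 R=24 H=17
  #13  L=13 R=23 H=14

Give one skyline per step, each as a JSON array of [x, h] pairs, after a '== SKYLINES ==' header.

== SKYLINES ==
[[41,18],[43,0]]
[[41,18],[43,0]]
[[22,19],[23,0],[41,18],[43,0]]
[[8,17],[17,0],[22,19],[23,0],[41,18],[43,0]]
[[8,17],[17,0],[19,18],[22,19],[23,18],[38,0],[41,18],[43,0]]
[[8,17],[17,0],[19,18],[22,19],[23,18],[38,0],[41,18],[43,0]]
[[8,17],[17,0],[19,18],[22,19],[23,18],[38,0],[41,18],[43,0]]
[[4,18],[16,17],[17,0],[19,18],[22,19],[23,18],[38,0],[41,18],[43,0]]
[[4,18],[16,17],[17,1],[19,18],[22,19],[23,18],[38,0],[41,18],[43,0]]
[[2,18],[16,17],[17,1],[19,18],[22,19],[23,18],[38,0],[41,18],[43,0]]
[[2,18],[16,17],[17,1],[19,18],[22,19],[23,18],[38,12],[41,18],[43,0]]
[[2,18],[16,17],[19,18],[22,19],[23,18],[38,12],[41,18],[43,0]]
[[2,18],[16,17],[19,18],[22,19],[23,18],[38,12],[41,18],[43,0]]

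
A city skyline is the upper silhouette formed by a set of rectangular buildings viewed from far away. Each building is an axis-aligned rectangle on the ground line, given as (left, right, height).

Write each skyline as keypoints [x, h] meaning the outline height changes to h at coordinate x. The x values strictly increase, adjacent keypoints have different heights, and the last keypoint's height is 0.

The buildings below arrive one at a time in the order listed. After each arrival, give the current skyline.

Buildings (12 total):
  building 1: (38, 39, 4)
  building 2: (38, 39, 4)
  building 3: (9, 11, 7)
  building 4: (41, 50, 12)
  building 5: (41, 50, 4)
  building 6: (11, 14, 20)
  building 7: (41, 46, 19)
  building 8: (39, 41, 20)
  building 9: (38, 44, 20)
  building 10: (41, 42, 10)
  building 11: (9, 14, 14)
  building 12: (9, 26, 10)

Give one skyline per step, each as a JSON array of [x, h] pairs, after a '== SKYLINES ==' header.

== SKYLINES ==
[[38,4],[39,0]]
[[38,4],[39,0]]
[[9,7],[11,0],[38,4],[39,0]]
[[9,7],[11,0],[38,4],[39,0],[41,12],[50,0]]
[[9,7],[11,0],[38,4],[39,0],[41,12],[50,0]]
[[9,7],[11,20],[14,0],[38,4],[39,0],[41,12],[50,0]]
[[9,7],[11,20],[14,0],[38,4],[39,0],[41,19],[46,12],[50,0]]
[[9,7],[11,20],[14,0],[38,4],[39,20],[41,19],[46,12],[50,0]]
[[9,7],[11,20],[14,0],[38,20],[44,19],[46,12],[50,0]]
[[9,7],[11,20],[14,0],[38,20],[44,19],[46,12],[50,0]]
[[9,14],[11,20],[14,0],[38,20],[44,19],[46,12],[50,0]]
[[9,14],[11,20],[14,10],[26,0],[38,20],[44,19],[46,12],[50,0]]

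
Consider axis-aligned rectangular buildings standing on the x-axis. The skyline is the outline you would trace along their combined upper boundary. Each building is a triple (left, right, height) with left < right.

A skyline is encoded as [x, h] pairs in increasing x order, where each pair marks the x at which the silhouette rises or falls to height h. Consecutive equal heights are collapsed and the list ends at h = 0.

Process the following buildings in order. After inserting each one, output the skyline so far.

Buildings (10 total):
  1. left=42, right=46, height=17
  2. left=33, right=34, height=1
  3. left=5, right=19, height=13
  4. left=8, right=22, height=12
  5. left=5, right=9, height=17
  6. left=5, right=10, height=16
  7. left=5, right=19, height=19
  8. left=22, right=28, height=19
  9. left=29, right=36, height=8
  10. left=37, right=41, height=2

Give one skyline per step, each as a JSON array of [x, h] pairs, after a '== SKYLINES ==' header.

== SKYLINES ==
[[42,17],[46,0]]
[[33,1],[34,0],[42,17],[46,0]]
[[5,13],[19,0],[33,1],[34,0],[42,17],[46,0]]
[[5,13],[19,12],[22,0],[33,1],[34,0],[42,17],[46,0]]
[[5,17],[9,13],[19,12],[22,0],[33,1],[34,0],[42,17],[46,0]]
[[5,17],[9,16],[10,13],[19,12],[22,0],[33,1],[34,0],[42,17],[46,0]]
[[5,19],[19,12],[22,0],[33,1],[34,0],[42,17],[46,0]]
[[5,19],[19,12],[22,19],[28,0],[33,1],[34,0],[42,17],[46,0]]
[[5,19],[19,12],[22,19],[28,0],[29,8],[36,0],[42,17],[46,0]]
[[5,19],[19,12],[22,19],[28,0],[29,8],[36,0],[37,2],[41,0],[42,17],[46,0]]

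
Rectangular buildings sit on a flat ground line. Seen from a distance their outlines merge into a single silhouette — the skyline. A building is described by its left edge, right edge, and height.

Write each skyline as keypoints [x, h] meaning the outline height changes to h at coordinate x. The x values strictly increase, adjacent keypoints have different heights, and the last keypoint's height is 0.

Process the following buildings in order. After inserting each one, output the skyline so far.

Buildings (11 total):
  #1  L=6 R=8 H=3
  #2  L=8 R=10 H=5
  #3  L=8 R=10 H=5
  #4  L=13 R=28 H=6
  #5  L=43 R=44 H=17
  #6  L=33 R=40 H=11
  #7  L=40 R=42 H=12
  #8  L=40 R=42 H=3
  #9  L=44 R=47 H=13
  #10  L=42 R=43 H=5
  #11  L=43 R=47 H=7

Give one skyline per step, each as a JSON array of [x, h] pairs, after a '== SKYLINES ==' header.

== SKYLINES ==
[[6,3],[8,0]]
[[6,3],[8,5],[10,0]]
[[6,3],[8,5],[10,0]]
[[6,3],[8,5],[10,0],[13,6],[28,0]]
[[6,3],[8,5],[10,0],[13,6],[28,0],[43,17],[44,0]]
[[6,3],[8,5],[10,0],[13,6],[28,0],[33,11],[40,0],[43,17],[44,0]]
[[6,3],[8,5],[10,0],[13,6],[28,0],[33,11],[40,12],[42,0],[43,17],[44,0]]
[[6,3],[8,5],[10,0],[13,6],[28,0],[33,11],[40,12],[42,0],[43,17],[44,0]]
[[6,3],[8,5],[10,0],[13,6],[28,0],[33,11],[40,12],[42,0],[43,17],[44,13],[47,0]]
[[6,3],[8,5],[10,0],[13,6],[28,0],[33,11],[40,12],[42,5],[43,17],[44,13],[47,0]]
[[6,3],[8,5],[10,0],[13,6],[28,0],[33,11],[40,12],[42,5],[43,17],[44,13],[47,0]]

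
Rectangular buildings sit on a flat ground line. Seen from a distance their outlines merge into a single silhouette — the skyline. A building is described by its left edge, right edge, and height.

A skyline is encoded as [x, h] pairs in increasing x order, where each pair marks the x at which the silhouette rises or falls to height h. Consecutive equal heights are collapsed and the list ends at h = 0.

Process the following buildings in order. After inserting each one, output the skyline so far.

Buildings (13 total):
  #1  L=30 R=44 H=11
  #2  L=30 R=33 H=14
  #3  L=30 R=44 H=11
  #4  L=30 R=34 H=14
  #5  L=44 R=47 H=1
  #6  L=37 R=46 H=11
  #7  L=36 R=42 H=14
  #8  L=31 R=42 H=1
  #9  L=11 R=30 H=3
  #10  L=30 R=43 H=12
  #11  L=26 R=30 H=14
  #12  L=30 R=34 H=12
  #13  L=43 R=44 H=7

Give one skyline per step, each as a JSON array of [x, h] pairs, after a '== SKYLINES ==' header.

== SKYLINES ==
[[30,11],[44,0]]
[[30,14],[33,11],[44,0]]
[[30,14],[33,11],[44,0]]
[[30,14],[34,11],[44,0]]
[[30,14],[34,11],[44,1],[47,0]]
[[30,14],[34,11],[46,1],[47,0]]
[[30,14],[34,11],[36,14],[42,11],[46,1],[47,0]]
[[30,14],[34,11],[36,14],[42,11],[46,1],[47,0]]
[[11,3],[30,14],[34,11],[36,14],[42,11],[46,1],[47,0]]
[[11,3],[30,14],[34,12],[36,14],[42,12],[43,11],[46,1],[47,0]]
[[11,3],[26,14],[34,12],[36,14],[42,12],[43,11],[46,1],[47,0]]
[[11,3],[26,14],[34,12],[36,14],[42,12],[43,11],[46,1],[47,0]]
[[11,3],[26,14],[34,12],[36,14],[42,12],[43,11],[46,1],[47,0]]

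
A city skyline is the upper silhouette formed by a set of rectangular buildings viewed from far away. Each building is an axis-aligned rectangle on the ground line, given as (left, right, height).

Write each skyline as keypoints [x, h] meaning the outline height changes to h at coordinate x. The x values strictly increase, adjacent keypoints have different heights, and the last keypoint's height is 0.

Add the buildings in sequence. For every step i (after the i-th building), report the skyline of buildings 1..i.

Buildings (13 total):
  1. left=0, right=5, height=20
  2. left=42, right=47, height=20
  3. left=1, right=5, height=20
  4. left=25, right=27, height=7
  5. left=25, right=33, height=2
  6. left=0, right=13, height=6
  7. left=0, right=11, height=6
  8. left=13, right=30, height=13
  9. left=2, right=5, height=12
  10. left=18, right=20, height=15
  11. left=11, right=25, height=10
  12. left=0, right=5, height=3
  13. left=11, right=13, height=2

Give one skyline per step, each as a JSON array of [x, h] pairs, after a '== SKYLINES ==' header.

== SKYLINES ==
[[0,20],[5,0]]
[[0,20],[5,0],[42,20],[47,0]]
[[0,20],[5,0],[42,20],[47,0]]
[[0,20],[5,0],[25,7],[27,0],[42,20],[47,0]]
[[0,20],[5,0],[25,7],[27,2],[33,0],[42,20],[47,0]]
[[0,20],[5,6],[13,0],[25,7],[27,2],[33,0],[42,20],[47,0]]
[[0,20],[5,6],[13,0],[25,7],[27,2],[33,0],[42,20],[47,0]]
[[0,20],[5,6],[13,13],[30,2],[33,0],[42,20],[47,0]]
[[0,20],[5,6],[13,13],[30,2],[33,0],[42,20],[47,0]]
[[0,20],[5,6],[13,13],[18,15],[20,13],[30,2],[33,0],[42,20],[47,0]]
[[0,20],[5,6],[11,10],[13,13],[18,15],[20,13],[30,2],[33,0],[42,20],[47,0]]
[[0,20],[5,6],[11,10],[13,13],[18,15],[20,13],[30,2],[33,0],[42,20],[47,0]]
[[0,20],[5,6],[11,10],[13,13],[18,15],[20,13],[30,2],[33,0],[42,20],[47,0]]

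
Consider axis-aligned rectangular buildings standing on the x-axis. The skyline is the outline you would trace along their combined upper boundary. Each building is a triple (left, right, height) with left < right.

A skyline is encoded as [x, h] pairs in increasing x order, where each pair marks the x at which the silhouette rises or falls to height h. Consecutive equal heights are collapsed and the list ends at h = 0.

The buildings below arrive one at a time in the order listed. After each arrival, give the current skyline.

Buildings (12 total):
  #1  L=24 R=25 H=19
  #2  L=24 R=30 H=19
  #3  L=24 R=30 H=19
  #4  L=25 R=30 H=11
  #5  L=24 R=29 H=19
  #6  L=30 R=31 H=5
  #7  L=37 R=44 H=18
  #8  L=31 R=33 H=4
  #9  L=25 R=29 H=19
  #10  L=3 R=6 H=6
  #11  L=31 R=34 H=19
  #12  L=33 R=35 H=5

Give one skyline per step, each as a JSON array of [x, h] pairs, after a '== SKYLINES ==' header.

== SKYLINES ==
[[24,19],[25,0]]
[[24,19],[30,0]]
[[24,19],[30,0]]
[[24,19],[30,0]]
[[24,19],[30,0]]
[[24,19],[30,5],[31,0]]
[[24,19],[30,5],[31,0],[37,18],[44,0]]
[[24,19],[30,5],[31,4],[33,0],[37,18],[44,0]]
[[24,19],[30,5],[31,4],[33,0],[37,18],[44,0]]
[[3,6],[6,0],[24,19],[30,5],[31,4],[33,0],[37,18],[44,0]]
[[3,6],[6,0],[24,19],[30,5],[31,19],[34,0],[37,18],[44,0]]
[[3,6],[6,0],[24,19],[30,5],[31,19],[34,5],[35,0],[37,18],[44,0]]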